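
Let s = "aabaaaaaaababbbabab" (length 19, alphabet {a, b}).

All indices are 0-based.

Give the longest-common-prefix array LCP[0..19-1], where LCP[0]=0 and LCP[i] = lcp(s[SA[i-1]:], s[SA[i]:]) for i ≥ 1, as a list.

[0, 6, 5, 4, 3, 2, 4, 1, 2, 3, 4, 2, 0, 1, 2, 3, 3, 1, 2]

rank→(start, suffix):
  0 → (3, 'aaaaaaababbbabab')
  1 → (4, 'aaaaaababbbabab')
  2 → (5, 'aaaaababbbabab')
  3 → (6, 'aaaababbbabab')
  4 → (7, 'aaababbbabab')
  5 → (0, 'aabaaaaaaababbbabab')
  6 → (8, 'aababbbabab')
  7 → (17, 'ab')
  8 → (1, 'abaaaaaaababbbabab')
  9 → (15, 'abab')
  10 → (9, 'ababbbabab')
  11 → (11, 'abbbabab')
  12 → (18, 'b')
  13 → (2, 'baaaaaaababbbabab')
  14 → (16, 'bab')
  15 → (14, 'babab')
  16 → (10, 'babbbabab')
  17 → (13, 'bbabab')
  18 → (12, 'bbbabab')

SA = [3, 4, 5, 6, 7, 0, 8, 17, 1, 15, 9, 11, 18, 2, 16, 14, 10, 13, 12]
rank  pair      lcp
   1  s[3:],s[4:]  6  'aaaaaa'
   2  s[4:],s[5:]  5  'aaaaa'
   3  s[5:],s[6:]  4  'aaaa'
   4  s[6:],s[7:]  3  'aaa'
   5  s[7:],s[0:]  2  'aa'
   6  s[0:],s[8:]  4  'aaba'
   7  s[8:],s[17:]  1  'a'
   8  s[17:],s[1:]  2  'ab'
   9  s[1:],s[15:]  3  'aba'
  10  s[15:],s[9:]  4  'abab'
  11  s[9:],s[11:]  2  'ab'
  12  s[11:],s[18:]  0  ''
  13  s[18:],s[2:]  1  'b'
  14  s[2:],s[16:]  2  'ba'
  15  s[16:],s[14:]  3  'bab'
  16  s[14:],s[10:]  3  'bab'
  17  s[10:],s[13:]  1  'b'
  18  s[13:],s[12:]  2  'bb'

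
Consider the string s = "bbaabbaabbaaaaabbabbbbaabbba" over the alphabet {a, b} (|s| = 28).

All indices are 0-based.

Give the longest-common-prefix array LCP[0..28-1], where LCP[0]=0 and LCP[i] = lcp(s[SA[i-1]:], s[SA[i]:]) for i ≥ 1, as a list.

rank→(start, suffix):
  0 → (27, 'a')
  1 → (10, 'aaaaabbabbbbaabbba')
  2 → (11, 'aaaabbabbbbaabbba')
  3 → (12, 'aaabbabbbbaabbba')
  4 → (6, 'aabbaaaaabbabbbbaabbba')
  5 → (2, 'aabbaabbaaaaabbabbbbaabbba')
  6 → (13, 'aabbabbbbaabbba')
  7 → (22, 'aabbba')
  8 → (7, 'abbaaaaabbabbbbaabbba')
  9 → (3, 'abbaabbaaaaabbabbbbaabbba')
  10 → (14, 'abbabbbbaabbba')
  11 → (23, 'abbba')
  12 → (17, 'abbbbaabbba')
  13 → (26, 'ba')
  14 → (9, 'baaaaabbabbbbaabbba')
  15 → (5, 'baabbaaaaabbabbbbaabbba')
  16 → (1, 'baabbaabbaaaaabbabbbbaabbba')
  17 → (21, 'baabbba')
  18 → (16, 'babbbbaabbba')
  19 → (25, 'bba')
  20 → (8, 'bbaaaaabbabbbbaabbba')
  21 → (4, 'bbaabbaaaaabbabbbbaabbba')
  22 → (0, 'bbaabbaabbaaaaabbabbbbaabbba')
  23 → (20, 'bbaabbba')
  24 → (15, 'bbabbbbaabbba')
  25 → (24, 'bbba')
  26 → (19, 'bbbaabbba')
  27 → (18, 'bbbbaabbba')

SA = [27, 10, 11, 12, 6, 2, 13, 22, 7, 3, 14, 23, 17, 26, 9, 5, 1, 21, 16, 25, 8, 4, 0, 20, 15, 24, 19, 18]
[i] adj suffixes → lcp
  [1] 27/10 → 1 ('a')
  [2] 10/11 → 4 ('aaaa')
  [3] 11/12 → 3 ('aaa')
  [4] 12/6 → 2 ('aa')
  [5] 6/2 → 6 ('aabbaa')
  [6] 2/13 → 5 ('aabba')
  [7] 13/22 → 4 ('aabb')
  [8] 22/7 → 1 ('a')
  [9] 7/3 → 5 ('abbaa')
  [10] 3/14 → 4 ('abba')
  [11] 14/23 → 3 ('abb')
  [12] 23/17 → 4 ('abbb')
  [13] 17/26 → 0 ('')
  [14] 26/9 → 2 ('ba')
  [15] 9/5 → 3 ('baa')
  [16] 5/1 → 7 ('baabbaa')
  [17] 1/21 → 5 ('baabb')
  [18] 21/16 → 2 ('ba')
  [19] 16/25 → 1 ('b')
  [20] 25/8 → 3 ('bba')
  [21] 8/4 → 4 ('bbaa')
  [22] 4/0 → 8 ('bbaabbaa')
  [23] 0/20 → 6 ('bbaabb')
  [24] 20/15 → 3 ('bba')
  [25] 15/24 → 2 ('bb')
  [26] 24/19 → 4 ('bbba')
  [27] 19/18 → 3 ('bbb')

[0, 1, 4, 3, 2, 6, 5, 4, 1, 5, 4, 3, 4, 0, 2, 3, 7, 5, 2, 1, 3, 4, 8, 6, 3, 2, 4, 3]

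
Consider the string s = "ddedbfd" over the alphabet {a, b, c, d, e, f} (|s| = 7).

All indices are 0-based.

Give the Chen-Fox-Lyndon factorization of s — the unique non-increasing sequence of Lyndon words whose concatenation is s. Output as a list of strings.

emit factor 1: 'dde' (i=0, period=3)
emit factor 2: 'd' (i=3, period=1)
emit factor 3: 'bfd' (i=4, period=3)

["dde", "d", "bfd"]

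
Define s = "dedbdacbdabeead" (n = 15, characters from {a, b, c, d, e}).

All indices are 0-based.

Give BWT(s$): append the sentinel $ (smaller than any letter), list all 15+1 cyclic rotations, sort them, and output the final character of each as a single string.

rank  rotation          last
    0  $dedbdacbdabeead  d
    1  abeead$dedbdacbd  d
    2  acbdabeead$dedbd  d
    3  ad$dedbdacbdabee  e
    4  bdabeead$dedbdac  c
    5  bdacbdabeead$ded  d
    6  beead$dedbdacbda  a
    7  cbdabeead$dedbda  a
    8  d$dedbdacbdabeea  a
    9  dabeead$dedbdacb  b
   10  dacbdabeead$dedb  b
   11  dbdacbdabeead$de  e
   12  dedbdacbdabeead$  $
   13  ead$dedbdacbdabe  e
   14  edbdacbdabeead$d  d
   15  eead$dedbdacbdab  b

dddecdaaabbe$edb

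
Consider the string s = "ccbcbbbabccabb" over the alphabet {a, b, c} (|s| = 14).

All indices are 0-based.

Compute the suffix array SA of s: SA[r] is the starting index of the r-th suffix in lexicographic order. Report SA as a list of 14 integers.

rank | idx | suffix
   0 |  11 | abb
   1 |   7 | abccabb
   2 |  13 | b
   3 |   6 | babccabb
   4 |  12 | bb
   5 |   5 | bbabccabb
   6 |   4 | bbbabccabb
   7 |   2 | bcbbbabccabb
   8 |   8 | bccabb
   9 |  10 | cabb
  10 |   3 | cbbbabccabb
  11 |   1 | cbcbbbabccabb
  12 |   9 | ccabb
  13 |   0 | ccbcbbbabccabb

[11, 7, 13, 6, 12, 5, 4, 2, 8, 10, 3, 1, 9, 0]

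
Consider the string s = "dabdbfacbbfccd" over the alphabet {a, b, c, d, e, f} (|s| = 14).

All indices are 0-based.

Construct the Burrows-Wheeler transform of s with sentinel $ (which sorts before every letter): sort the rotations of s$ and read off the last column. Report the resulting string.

ddfcadbafcc$bbb

rank  rotation         last
    0  $dabdbfacbbfccd  d
    1  abdbfacbbfccd$d  d
    2  acbbfccd$dabdbf  f
    3  bbfccd$dabdbfac  c
    4  bdbfacbbfccd$da  a
    5  bfacbbfccd$dabd  d
    6  bfccd$dabdbfacb  b
    7  cbbfccd$dabdbfa  a
    8  ccd$dabdbfacbbf  f
    9  cd$dabdbfacbbfc  c
   10  d$dabdbfacbbfcc  c
   11  dabdbfacbbfccd$  $
   12  dbfacbbfccd$dab  b
   13  facbbfccd$dabdb  b
   14  fccd$dabdbfacbb  b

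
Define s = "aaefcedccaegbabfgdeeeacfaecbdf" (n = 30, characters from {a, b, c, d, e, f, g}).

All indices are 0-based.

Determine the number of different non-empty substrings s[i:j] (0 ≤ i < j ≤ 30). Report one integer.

439

rank→(start, suffix):
  0 → (0, 'aaefcedccaegbabfgdeeeacfaecbdf')
  1 → (13, 'abfgdeeeacfaecbdf')
  2 → (21, 'acfaecbdf')
  3 → (24, 'aecbdf')
  4 → (1, 'aefcedccaegbabfgdeeeacfaecbdf')
  5 → (9, 'aegbabfgdeeeacfaecbdf')
  6 → (12, 'babfgdeeeacfaecbdf')
  7 → (27, 'bdf')
  8 → (14, 'bfgdeeeacfaecbdf')
  9 → (8, 'caegbabfgdeeeacfaecbdf')
  10 → (26, 'cbdf')
  11 → (7, 'ccaegbabfgdeeeacfaecbdf')
  12 → (4, 'cedccaegbabfgdeeeacfaecbdf')
  13 → (22, 'cfaecbdf')
  14 → (6, 'dccaegbabfgdeeeacfaecbdf')
  15 → (17, 'deeeacfaecbdf')
  16 → (28, 'df')
  17 → (20, 'eacfaecbdf')
  18 → (25, 'ecbdf')
  19 → (5, 'edccaegbabfgdeeeacfaecbdf')
  20 → (19, 'eeacfaecbdf')
  21 → (18, 'eeeacfaecbdf')
  22 → (2, 'efcedccaegbabfgdeeeacfaecbdf')
  23 → (10, 'egbabfgdeeeacfaecbdf')
  24 → (29, 'f')
  25 → (23, 'faecbdf')
  26 → (3, 'fcedccaegbabfgdeeeacfaecbdf')
  27 → (15, 'fgdeeeacfaecbdf')
  28 → (11, 'gbabfgdeeeacfaecbdf')
  29 → (16, 'gdeeeacfaecbdf')

SA = [0, 13, 21, 24, 1, 9, 12, 27, 14, 8, 26, 7, 4, 22, 6, 17, 28, 20, 25, 5, 19, 18, 2, 10, 29, 23, 3, 15, 11, 16]
rank  pair      lcp
   1  s[0:],s[13:]  1  'a'
   2  s[13:],s[21:]  1  'a'
   3  s[21:],s[24:]  1  'a'
   4  s[24:],s[1:]  2  'ae'
   5  s[1:],s[9:]  2  'ae'
   6  s[9:],s[12:]  0  ''
   7  s[12:],s[27:]  1  'b'
   8  s[27:],s[14:]  1  'b'
   9  s[14:],s[8:]  0  ''
  10  s[8:],s[26:]  1  'c'
  11  s[26:],s[7:]  1  'c'
  12  s[7:],s[4:]  1  'c'
  13  s[4:],s[22:]  1  'c'
  14  s[22:],s[6:]  0  ''
  15  s[6:],s[17:]  1  'd'
  16  s[17:],s[28:]  1  'd'
  17  s[28:],s[20:]  0  ''
  18  s[20:],s[25:]  1  'e'
  19  s[25:],s[5:]  1  'e'
  20  s[5:],s[19:]  1  'e'
  21  s[19:],s[18:]  2  'ee'
  22  s[18:],s[2:]  1  'e'
  23  s[2:],s[10:]  1  'e'
  24  s[10:],s[29:]  0  ''
  25  s[29:],s[23:]  1  'f'
  26  s[23:],s[3:]  1  'f'
  27  s[3:],s[15:]  1  'f'
  28  s[15:],s[11:]  0  ''
  29  s[11:],s[16:]  1  'g'

n(n+1)/2 = 30·31/2 = 465
Σ LCP = 0 + 1 + 1 + 1 + 2 + 2 + 0 + 1 + 1 + 0 + 1 + 1 + 1 + 1 + 0 + 1 + 1 + 0 + 1 + 1 + 1 + 2 + 1 + 1 + 0 + 1 + 1 + 1 + 0 + 1 = 26
distinct = 465 − 26 = 439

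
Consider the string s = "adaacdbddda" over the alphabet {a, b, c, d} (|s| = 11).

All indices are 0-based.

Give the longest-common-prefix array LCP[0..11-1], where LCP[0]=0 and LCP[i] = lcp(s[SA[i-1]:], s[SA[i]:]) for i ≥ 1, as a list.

sorted suffixes:
  #0 SA[0]=10  'a'
  #1 SA[1]=2  'aacdbddda'
  #2 SA[2]=3  'acdbddda'
  #3 SA[3]=0  'adaacdbddda'
  #4 SA[4]=6  'bddda'
  #5 SA[5]=4  'cdbddda'
  #6 SA[6]=9  'da'
  #7 SA[7]=1  'daacdbddda'
  #8 SA[8]=5  'dbddda'
  #9 SA[9]=8  'dda'
  #10 SA[10]=7  'ddda'

SA = [10, 2, 3, 0, 6, 4, 9, 1, 5, 8, 7]
[i] adj suffixes → lcp
  [1] 10/2 → 1 ('a')
  [2] 2/3 → 1 ('a')
  [3] 3/0 → 1 ('a')
  [4] 0/6 → 0 ('')
  [5] 6/4 → 0 ('')
  [6] 4/9 → 0 ('')
  [7] 9/1 → 2 ('da')
  [8] 1/5 → 1 ('d')
  [9] 5/8 → 1 ('d')
  [10] 8/7 → 2 ('dd')

[0, 1, 1, 1, 0, 0, 0, 2, 1, 1, 2]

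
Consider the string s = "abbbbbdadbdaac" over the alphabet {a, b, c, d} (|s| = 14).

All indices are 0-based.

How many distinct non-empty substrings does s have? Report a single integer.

86

rank | idx | suffix
   0 |  11 | aac
   1 |   0 | abbbbbdadbdaac
   2 |  12 | ac
   3 |   7 | adbdaac
   4 |   1 | bbbbbdadbdaac
   5 |   2 | bbbbdadbdaac
   6 |   3 | bbbdadbdaac
   7 |   4 | bbdadbdaac
   8 |   9 | bdaac
   9 |   5 | bdadbdaac
  10 |  13 | c
  11 |  10 | daac
  12 |   6 | dadbdaac
  13 |   8 | dbdaac

SA = [11, 0, 12, 7, 1, 2, 3, 4, 9, 5, 13, 10, 6, 8]
[i] adj suffixes → lcp
  [1] 11/0 → 1 ('a')
  [2] 0/12 → 1 ('a')
  [3] 12/7 → 1 ('a')
  [4] 7/1 → 0 ('')
  [5] 1/2 → 4 ('bbbb')
  [6] 2/3 → 3 ('bbb')
  [7] 3/4 → 2 ('bb')
  [8] 4/9 → 1 ('b')
  [9] 9/5 → 3 ('bda')
  [10] 5/13 → 0 ('')
  [11] 13/10 → 0 ('')
  [12] 10/6 → 2 ('da')
  [13] 6/8 → 1 ('d')

n(n+1)/2 = 14·15/2 = 105
Σ LCP = 0 + 1 + 1 + 1 + 0 + 4 + 3 + 2 + 1 + 3 + 0 + 0 + 2 + 1 = 19
distinct = 105 − 19 = 86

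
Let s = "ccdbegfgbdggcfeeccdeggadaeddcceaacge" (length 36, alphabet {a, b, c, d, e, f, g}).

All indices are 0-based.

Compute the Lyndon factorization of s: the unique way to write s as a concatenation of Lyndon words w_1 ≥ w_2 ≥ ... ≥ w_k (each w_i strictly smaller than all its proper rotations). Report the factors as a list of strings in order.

emit factor 1: 'ccd' (i=0, period=3)
emit factor 2: 'begfg' (i=3, period=5)
emit factor 3: 'bdggcfeeccdegg' (i=8, period=14)
emit factor 4: 'adaeddcce' (i=22, period=9)
emit factor 5: 'aacge' (i=31, period=5)

["ccd", "begfg", "bdggcfeeccdegg", "adaeddcce", "aacge"]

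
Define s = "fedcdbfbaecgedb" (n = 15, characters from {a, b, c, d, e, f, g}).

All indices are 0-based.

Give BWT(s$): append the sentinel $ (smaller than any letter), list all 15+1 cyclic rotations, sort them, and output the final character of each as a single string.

rank  rotation          last
    0  $fedcdbfbaecgedb  b
    1  aecgedb$fedcdbfb  b
    2  b$fedcdbfbaecged  d
    3  baecgedb$fedcdbf  f
    4  bfbaecgedb$fedcd  d
    5  cdbfbaecgedb$fed  d
    6  cgedb$fedcdbfbae  e
    7  db$fedcdbfbaecge  e
    8  dbfbaecgedb$fedc  c
    9  dcdbfbaecgedb$fe  e
   10  ecgedb$fedcdbfba  a
   11  edb$fedcdbfbaecg  g
   12  edcdbfbaecgedb$f  f
   13  fbaecgedb$fedcdb  b
   14  fedcdbfbaecgedb$  $
   15  gedb$fedcdbfbaec  c

bbdfddeeceagfb$c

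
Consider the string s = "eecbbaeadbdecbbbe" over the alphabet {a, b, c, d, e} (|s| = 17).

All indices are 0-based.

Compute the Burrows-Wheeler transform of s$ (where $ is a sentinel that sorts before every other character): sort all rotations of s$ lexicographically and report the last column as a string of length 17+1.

eebbccbdbeeabbaed$

rank  rotation            last
    0  $eecbbaeadbdecbbbe  e
    1  adbdecbbbe$eecbbae  e
    2  aeadbdecbbbe$eecbb  b
    3  baeadbdecbbbe$eecb  b
    4  bbaeadbdecbbbe$eec  c
    5  bbbe$eecbbaeadbdec  c
    6  bbe$eecbbaeadbdecb  b
    7  bdecbbbe$eecbbaead  d
    8  be$eecbbaeadbdecbb  b
    9  cbbaeadbdecbbbe$ee  e
   10  cbbbe$eecbbaeadbde  e
   11  dbdecbbbe$eecbbaea  a
   12  decbbbe$eecbbaeadb  b
   13  e$eecbbaeadbdecbbb  b
   14  eadbdecbbbe$eecbba  a
   15  ecbbaeadbdecbbbe$e  e
   16  ecbbbe$eecbbaeadbd  d
   17  eecbbaeadbdecbbbe$  $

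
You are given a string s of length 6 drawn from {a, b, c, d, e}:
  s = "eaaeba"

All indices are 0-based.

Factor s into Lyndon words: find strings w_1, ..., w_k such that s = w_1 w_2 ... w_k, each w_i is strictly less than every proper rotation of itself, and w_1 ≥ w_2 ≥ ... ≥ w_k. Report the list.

emit factor 1: 'e' (i=0, period=1)
emit factor 2: 'aaeb' (i=1, period=4)
emit factor 3: 'a' (i=5, period=1)

["e", "aaeb", "a"]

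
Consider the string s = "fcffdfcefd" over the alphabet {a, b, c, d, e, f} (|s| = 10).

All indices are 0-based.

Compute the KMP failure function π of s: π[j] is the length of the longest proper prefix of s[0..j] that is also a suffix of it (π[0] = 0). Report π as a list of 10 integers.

[0, 0, 1, 1, 0, 1, 2, 0, 1, 0]

π[0] = 0
j=1 s[j]='c': π[1]=0 (border '')
j=2 s[j]='f': π[2]=1 (border 'f')
j=3 s[j]='f': k: 1→0; π[3]=1 (border 'f')
j=4 s[j]='d': k: 1→0; π[4]=0 (border '')
j=5 s[j]='f': π[5]=1 (border 'f')
j=6 s[j]='c': π[6]=2 (border 'fc')
j=7 s[j]='e': k: 2→0; π[7]=0 (border '')
j=8 s[j]='f': π[8]=1 (border 'f')
j=9 s[j]='d': k: 1→0; π[9]=0 (border '')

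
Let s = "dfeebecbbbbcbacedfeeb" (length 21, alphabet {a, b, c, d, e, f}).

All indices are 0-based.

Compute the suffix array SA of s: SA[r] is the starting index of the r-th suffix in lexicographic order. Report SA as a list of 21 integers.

[13, 20, 12, 7, 8, 9, 10, 4, 11, 6, 14, 16, 0, 19, 3, 5, 15, 18, 2, 17, 1]

rank→(start, suffix):
  0 → (13, 'acedfeeb')
  1 → (20, 'b')
  2 → (12, 'bacedfeeb')
  3 → (7, 'bbbbcbacedfeeb')
  4 → (8, 'bbbcbacedfeeb')
  5 → (9, 'bbcbacedfeeb')
  6 → (10, 'bcbacedfeeb')
  7 → (4, 'becbbbbcbacedfeeb')
  8 → (11, 'cbacedfeeb')
  9 → (6, 'cbbbbcbacedfeeb')
  10 → (14, 'cedfeeb')
  11 → (16, 'dfeeb')
  12 → (0, 'dfeebecbbbbcbacedfeeb')
  13 → (19, 'eb')
  14 → (3, 'ebecbbbbcbacedfeeb')
  15 → (5, 'ecbbbbcbacedfeeb')
  16 → (15, 'edfeeb')
  17 → (18, 'eeb')
  18 → (2, 'eebecbbbbcbacedfeeb')
  19 → (17, 'feeb')
  20 → (1, 'feebecbbbbcbacedfeeb')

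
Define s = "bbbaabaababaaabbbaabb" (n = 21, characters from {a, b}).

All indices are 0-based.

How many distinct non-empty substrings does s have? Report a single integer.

174

rank→(start, suffix):
  0 → (11, 'aaabbbaabb')
  1 → (3, 'aabaababaaabbbaabb')
  2 → (6, 'aababaaabbbaabb')
  3 → (17, 'aabb')
  4 → (12, 'aabbbaabb')
  5 → (9, 'abaaabbbaabb')
  6 → (4, 'abaababaaabbbaabb')
  7 → (7, 'ababaaabbbaabb')
  8 → (18, 'abb')
  9 → (13, 'abbbaabb')
  10 → (20, 'b')
  11 → (10, 'baaabbbaabb')
  12 → (2, 'baabaababaaabbbaabb')
  13 → (5, 'baababaaabbbaabb')
  14 → (16, 'baabb')
  15 → (8, 'babaaabbbaabb')
  16 → (19, 'bb')
  17 → (1, 'bbaabaababaaabbbaabb')
  18 → (15, 'bbaabb')
  19 → (0, 'bbbaabaababaaabbbaabb')
  20 → (14, 'bbbaabb')

SA = [11, 3, 6, 17, 12, 9, 4, 7, 18, 13, 20, 10, 2, 5, 16, 8, 19, 1, 15, 0, 14]
rank  pair      lcp
   1  s[11:],s[3:]  2  'aa'
   2  s[3:],s[6:]  4  'aaba'
   3  s[6:],s[17:]  3  'aab'
   4  s[17:],s[12:]  4  'aabb'
   5  s[12:],s[9:]  1  'a'
   6  s[9:],s[4:]  4  'abaa'
   7  s[4:],s[7:]  3  'aba'
   8  s[7:],s[18:]  2  'ab'
   9  s[18:],s[13:]  3  'abb'
  10  s[13:],s[20:]  0  ''
  11  s[20:],s[10:]  1  'b'
  12  s[10:],s[2:]  3  'baa'
  13  s[2:],s[5:]  5  'baaba'
  14  s[5:],s[16:]  4  'baab'
  15  s[16:],s[8:]  2  'ba'
  16  s[8:],s[19:]  1  'b'
  17  s[19:],s[1:]  2  'bb'
  18  s[1:],s[15:]  5  'bbaab'
  19  s[15:],s[0:]  2  'bb'
  20  s[0:],s[14:]  6  'bbbaab'

n(n+1)/2 = 21·22/2 = 231
Σ LCP = 0 + 2 + 4 + 3 + 4 + 1 + 4 + 3 + 2 + 3 + 0 + 1 + 3 + 5 + 4 + 2 + 1 + 2 + 5 + 2 + 6 = 57
distinct = 231 − 57 = 174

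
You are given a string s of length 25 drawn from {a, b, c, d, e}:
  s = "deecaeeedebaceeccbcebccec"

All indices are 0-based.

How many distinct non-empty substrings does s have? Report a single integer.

sorted suffixes:
  #0 SA[0]=11  'aceeccbcebccec'
  #1 SA[1]=4  'aeeedebaceeccbcebccec'
  #2 SA[2]=10  'baceeccbcebccec'
  #3 SA[3]=20  'bccec'
  #4 SA[4]=17  'bcebccec'
  #5 SA[5]=24  'c'
  #6 SA[6]=3  'caeeedebaceeccbcebccec'
  #7 SA[7]=16  'cbcebccec'
  #8 SA[8]=15  'ccbcebccec'
  #9 SA[9]=21  'ccec'
  #10 SA[10]=18  'cebccec'
  #11 SA[11]=22  'cec'
  #12 SA[12]=12  'ceeccbcebccec'
  #13 SA[13]=8  'debaceeccbcebccec'
  #14 SA[14]=0  'deecaeeedebaceeccbcebccec'
  #15 SA[15]=9  'ebaceeccbcebccec'
  #16 SA[16]=19  'ebccec'
  #17 SA[17]=23  'ec'
  #18 SA[18]=2  'ecaeeedebaceeccbcebccec'
  #19 SA[19]=14  'eccbcebccec'
  #20 SA[20]=7  'edebaceeccbcebccec'
  #21 SA[21]=1  'eecaeeedebaceeccbcebccec'
  #22 SA[22]=13  'eeccbcebccec'
  #23 SA[23]=6  'eedebaceeccbcebccec'
  #24 SA[24]=5  'eeedebaceeccbcebccec'

SA = [11, 4, 10, 20, 17, 24, 3, 16, 15, 21, 18, 22, 12, 8, 0, 9, 19, 23, 2, 14, 7, 1, 13, 6, 5]
rank  pair      lcp
   1  s[11:],s[4:]  1  'a'
   2  s[4:],s[10:]  0  ''
   3  s[10:],s[20:]  1  'b'
   4  s[20:],s[17:]  2  'bc'
   5  s[17:],s[24:]  0  ''
   6  s[24:],s[3:]  1  'c'
   7  s[3:],s[16:]  1  'c'
   8  s[16:],s[15:]  1  'c'
   9  s[15:],s[21:]  2  'cc'
  10  s[21:],s[18:]  1  'c'
  11  s[18:],s[22:]  2  'ce'
  12  s[22:],s[12:]  2  'ce'
  13  s[12:],s[8:]  0  ''
  14  s[8:],s[0:]  2  'de'
  15  s[0:],s[9:]  0  ''
  16  s[9:],s[19:]  2  'eb'
  17  s[19:],s[23:]  1  'e'
  18  s[23:],s[2:]  2  'ec'
  19  s[2:],s[14:]  2  'ec'
  20  s[14:],s[7:]  1  'e'
  21  s[7:],s[1:]  1  'e'
  22  s[1:],s[13:]  3  'eec'
  23  s[13:],s[6:]  2  'ee'
  24  s[6:],s[5:]  2  'ee'

n(n+1)/2 = 25·26/2 = 325
Σ LCP = 0 + 1 + 0 + 1 + 2 + 0 + 1 + 1 + 1 + 2 + 1 + 2 + 2 + 0 + 2 + 0 + 2 + 1 + 2 + 2 + 1 + 1 + 3 + 2 + 2 = 32
distinct = 325 − 32 = 293

293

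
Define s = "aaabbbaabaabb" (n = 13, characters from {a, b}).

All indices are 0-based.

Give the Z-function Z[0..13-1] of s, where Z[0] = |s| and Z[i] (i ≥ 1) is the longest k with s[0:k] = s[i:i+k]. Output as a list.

Z[0]=13
i=1: fresh scan; Z[1]=2 grow→box=[1,3)
i=2: min(r-i=1, Z[1]=2)=1; Z[2]=1
i=3: fresh scan; Z[3]=0
i=4: fresh scan; Z[4]=0
i=5: fresh scan; Z[5]=0
i=6: fresh scan; Z[6]=2 grow→box=[6,8)
i=7: min(r-i=1, Z[1]=2)=1; Z[7]=1
i=8: fresh scan; Z[8]=0
i=9: fresh scan; Z[9]=2 grow→box=[9,11)
i=10: min(r-i=1, Z[1]=2)=1; Z[10]=1
i=11: fresh scan; Z[11]=0
i=12: fresh scan; Z[12]=0

[13, 2, 1, 0, 0, 0, 2, 1, 0, 2, 1, 0, 0]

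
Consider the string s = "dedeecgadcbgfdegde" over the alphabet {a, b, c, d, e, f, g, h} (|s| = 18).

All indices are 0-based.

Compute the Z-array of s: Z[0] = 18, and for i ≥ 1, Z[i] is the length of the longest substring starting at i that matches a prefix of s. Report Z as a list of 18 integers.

Z[0]=18
i=1: i≥r, start 0; Z[1]=0
i=2: i≥r, start 0; Z[2]=2 grow→box=[2,4)
i=3: min(r-i=1, Z[1]=0)=0; Z[3]=0
i=4: i≥r, start 0; Z[4]=0
i=5: i≥r, start 0; Z[5]=0
i=6: i≥r, start 0; Z[6]=0
i=7: i≥r, start 0; Z[7]=0
i=8: i≥r, start 0; Z[8]=1 grow→box=[8,9)
i=9: i≥r, start 0; Z[9]=0
i=10: i≥r, start 0; Z[10]=0
i=11: i≥r, start 0; Z[11]=0
i=12: i≥r, start 0; Z[12]=0
i=13: i≥r, start 0; Z[13]=2 grow→box=[13,15)
i=14: min(r-i=1, Z[1]=0)=0; Z[14]=0
i=15: i≥r, start 0; Z[15]=0
i=16: i≥r, start 0; Z[16]=2 grow→box=[16,18)
i=17: min(r-i=1, Z[1]=0)=0; Z[17]=0

[18, 0, 2, 0, 0, 0, 0, 0, 1, 0, 0, 0, 0, 2, 0, 0, 2, 0]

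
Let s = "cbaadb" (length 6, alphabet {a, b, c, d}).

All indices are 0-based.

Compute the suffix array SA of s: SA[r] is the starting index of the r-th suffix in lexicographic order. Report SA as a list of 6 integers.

[2, 3, 5, 1, 0, 4]

rank→(start, suffix):
  0 → (2, 'aadb')
  1 → (3, 'adb')
  2 → (5, 'b')
  3 → (1, 'baadb')
  4 → (0, 'cbaadb')
  5 → (4, 'db')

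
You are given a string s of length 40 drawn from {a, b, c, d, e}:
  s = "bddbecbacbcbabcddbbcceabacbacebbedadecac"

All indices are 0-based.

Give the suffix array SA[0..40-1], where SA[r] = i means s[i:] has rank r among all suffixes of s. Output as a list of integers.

[22, 12, 38, 24, 7, 27, 34, 11, 23, 6, 26, 17, 30, 9, 18, 13, 0, 3, 31, 39, 37, 10, 5, 25, 8, 19, 14, 20, 28, 33, 16, 2, 15, 1, 35, 21, 29, 36, 4, 32]

rank | idx | suffix
   0 |  22 | abacbacebbedadecac
   1 |  12 | abcddbbcceabacbacebbedadecac
   2 |  38 | ac
   3 |  24 | acbacebbedadecac
   4 |   7 | acbcbabcddbbcceabacbacebbedadecac
   5 |  27 | acebbedadecac
   6 |  34 | adecac
   7 |  11 | babcddbbcceabacbacebbedadecac
   8 |  23 | bacbacebbedadecac
   9 |   6 | bacbcbabcddbbcceabacbacebbedadecac
  10 |  26 | bacebbedadecac
  11 |  17 | bbcceabacbacebbedadecac
  12 |  30 | bbedadecac
  13 |   9 | bcbabcddbbcceabacbacebbedadecac
  14 |  18 | bcceabacbacebbedadecac
  15 |  13 | bcddbbcceabacbacebbedadecac
  16 |   0 | bddbecbacbcbabcddbbcceabacbacebbedadecac
  17 |   3 | becbacbcbabcddbbcceabacbacebbedadecac
  18 |  31 | bedadecac
  19 |  39 | c
  20 |  37 | cac
  21 |  10 | cbabcddbbcceabacbacebbedadecac
  22 |   5 | cbacbcbabcddbbcceabacbacebbedadecac
  23 |  25 | cbacebbedadecac
  24 |   8 | cbcbabcddbbcceabacbacebbedadecac
  25 |  19 | cceabacbacebbedadecac
  26 |  14 | cddbbcceabacbacebbedadecac
  27 |  20 | ceabacbacebbedadecac
  28 |  28 | cebbedadecac
  29 |  33 | dadecac
  30 |  16 | dbbcceabacbacebbedadecac
  31 |   2 | dbecbacbcbabcddbbcceabacbacebbedadecac
  32 |  15 | ddbbcceabacbacebbedadecac
  33 |   1 | ddbecbacbcbabcddbbcceabacbacebbedadecac
  34 |  35 | decac
  35 |  21 | eabacbacebbedadecac
  36 |  29 | ebbedadecac
  37 |  36 | ecac
  38 |   4 | ecbacbcbabcddbbcceabacbacebbedadecac
  39 |  32 | edadecac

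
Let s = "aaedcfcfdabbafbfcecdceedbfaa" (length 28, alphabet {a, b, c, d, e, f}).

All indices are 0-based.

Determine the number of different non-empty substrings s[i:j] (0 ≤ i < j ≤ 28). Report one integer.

rank→(start, suffix):
  0 → (27, 'a')
  1 → (26, 'aa')
  2 → (0, 'aaedcfcfdabbafbfcecdceedbfaa')
  3 → (9, 'abbafbfcecdceedbfaa')
  4 → (1, 'aedcfcfdabbafbfcecdceedbfaa')
  5 → (12, 'afbfcecdceedbfaa')
  6 → (11, 'bafbfcecdceedbfaa')
  7 → (10, 'bbafbfcecdceedbfaa')
  8 → (24, 'bfaa')
  9 → (14, 'bfcecdceedbfaa')
  10 → (18, 'cdceedbfaa')
  11 → (16, 'cecdceedbfaa')
  12 → (20, 'ceedbfaa')
  13 → (4, 'cfcfdabbafbfcecdceedbfaa')
  14 → (6, 'cfdabbafbfcecdceedbfaa')
  15 → (8, 'dabbafbfcecdceedbfaa')
  16 → (23, 'dbfaa')
  17 → (19, 'dceedbfaa')
  18 → (3, 'dcfcfdabbafbfcecdceedbfaa')
  19 → (17, 'ecdceedbfaa')
  20 → (22, 'edbfaa')
  21 → (2, 'edcfcfdabbafbfcecdceedbfaa')
  22 → (21, 'eedbfaa')
  23 → (25, 'faa')
  24 → (13, 'fbfcecdceedbfaa')
  25 → (15, 'fcecdceedbfaa')
  26 → (5, 'fcfdabbafbfcecdceedbfaa')
  27 → (7, 'fdabbafbfcecdceedbfaa')

SA = [27, 26, 0, 9, 1, 12, 11, 10, 24, 14, 18, 16, 20, 4, 6, 8, 23, 19, 3, 17, 22, 2, 21, 25, 13, 15, 5, 7]
i: (SA[i-1],SA[i]) lcp shared
  1: (27,26) 1 'a'
  2: (26,0) 2 'aa'
  3: (0,9) 1 'a'
  4: (9,1) 1 'a'
  5: (1,12) 1 'a'
  6: (12,11) 0 ''
  7: (11,10) 1 'b'
  8: (10,24) 1 'b'
  9: (24,14) 2 'bf'
  10: (14,18) 0 ''
  11: (18,16) 1 'c'
  12: (16,20) 2 'ce'
  13: (20,4) 1 'c'
  14: (4,6) 2 'cf'
  15: (6,8) 0 ''
  16: (8,23) 1 'd'
  17: (23,19) 1 'd'
  18: (19,3) 2 'dc'
  19: (3,17) 0 ''
  20: (17,22) 1 'e'
  21: (22,2) 2 'ed'
  22: (2,21) 1 'e'
  23: (21,25) 0 ''
  24: (25,13) 1 'f'
  25: (13,15) 1 'f'
  26: (15,5) 2 'fc'
  27: (5,7) 1 'f'

n(n+1)/2 = 28·29/2 = 406
Σ LCP = 0 + 1 + 2 + 1 + 1 + 1 + 0 + 1 + 1 + 2 + 0 + 1 + 2 + 1 + 2 + 0 + 1 + 1 + 2 + 0 + 1 + 2 + 1 + 0 + 1 + 1 + 2 + 1 = 29
distinct = 406 − 29 = 377

377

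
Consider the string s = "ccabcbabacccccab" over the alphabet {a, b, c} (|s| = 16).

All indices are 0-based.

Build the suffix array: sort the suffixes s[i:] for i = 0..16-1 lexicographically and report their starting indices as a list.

[14, 6, 2, 8, 15, 5, 7, 3, 13, 1, 4, 12, 0, 11, 10, 9]

rank | idx | suffix
   0 |  14 | ab
   1 |   6 | abacccccab
   2 |   2 | abcbabacccccab
   3 |   8 | acccccab
   4 |  15 | b
   5 |   5 | babacccccab
   6 |   7 | bacccccab
   7 |   3 | bcbabacccccab
   8 |  13 | cab
   9 |   1 | cabcbabacccccab
  10 |   4 | cbabacccccab
  11 |  12 | ccab
  12 |   0 | ccabcbabacccccab
  13 |  11 | cccab
  14 |  10 | ccccab
  15 |   9 | cccccab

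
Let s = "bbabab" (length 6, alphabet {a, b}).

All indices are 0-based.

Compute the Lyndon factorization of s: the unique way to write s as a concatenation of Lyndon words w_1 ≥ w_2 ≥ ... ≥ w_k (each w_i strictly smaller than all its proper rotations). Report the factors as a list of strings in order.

emit factor 1: 'b' (i=0, period=1)
emit factor 2: 'b' (i=1, period=1)
emit factor 3: 'ab' (i=2, period=2)
emit factor 4: 'ab' (i=4, period=2)

["b", "b", "ab", "ab"]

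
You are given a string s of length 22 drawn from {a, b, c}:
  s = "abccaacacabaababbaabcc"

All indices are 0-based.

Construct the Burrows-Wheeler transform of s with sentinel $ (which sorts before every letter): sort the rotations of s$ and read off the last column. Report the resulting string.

cbbccaba$caabaaaaccaabb

rank  rotation                 last
    0  $abccaacacabaababbaabcc  c
    1  aababbaabcc$abccaacacab  b
    2  aabcc$abccaacacabaababb  b
    3  aacacabaababbaabcc$abcc  c
    4  abaababbaabcc$abccaacac  c
    5  ababbaabcc$abccaacacaba  a
    6  abbaabcc$abccaacacabaab  b
    7  abcc$abccaacacabaababba  a
    8  abccaacacabaababbaabcc$  $
    9  acabaababbaabcc$abccaac  c
   10  acacabaababbaabcc$abcca  a
   11  baababbaabcc$abccaacaca  a
   12  baabcc$abccaacacabaabab  b
   13  babbaabcc$abccaacacabaa  a
   14  bbaabcc$abccaacacabaaba  a
   15  bcc$abccaacacabaababbaa  a
   16  bccaacacabaababbaabcc$a  a
   17  c$abccaacacabaababbaabc  c
   18  caacacabaababbaabcc$abc  c
   19  cabaababbaabcc$abccaaca  a
   20  cacabaababbaabcc$abccaa  a
   21  cc$abccaacacabaababbaab  b
   22  ccaacacabaababbaabcc$ab  b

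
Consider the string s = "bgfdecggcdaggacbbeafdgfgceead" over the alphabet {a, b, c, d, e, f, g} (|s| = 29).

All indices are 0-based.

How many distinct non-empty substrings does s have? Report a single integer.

sorted suffixes:
  #0 SA[0]=13  'acbbeafdgfgceead'
  #1 SA[1]=27  'ad'
  #2 SA[2]=18  'afdgfgceead'
  #3 SA[3]=10  'aggacbbeafdgfgceead'
  #4 SA[4]=15  'bbeafdgfgceead'
  #5 SA[5]=16  'beafdgfgceead'
  #6 SA[6]=0  'bgfdecggcdaggacbbeafdgfgceead'
  #7 SA[7]=14  'cbbeafdgfgceead'
  #8 SA[8]=8  'cdaggacbbeafdgfgceead'
  #9 SA[9]=24  'ceead'
  #10 SA[10]=5  'cggcdaggacbbeafdgfgceead'
  #11 SA[11]=28  'd'
  #12 SA[12]=9  'daggacbbeafdgfgceead'
  #13 SA[13]=3  'decggcdaggacbbeafdgfgceead'
  #14 SA[14]=20  'dgfgceead'
  #15 SA[15]=26  'ead'
  #16 SA[16]=17  'eafdgfgceead'
  #17 SA[17]=4  'ecggcdaggacbbeafdgfgceead'
  #18 SA[18]=25  'eead'
  #19 SA[19]=2  'fdecggcdaggacbbeafdgfgceead'
  #20 SA[20]=19  'fdgfgceead'
  #21 SA[21]=22  'fgceead'
  #22 SA[22]=12  'gacbbeafdgfgceead'
  #23 SA[23]=7  'gcdaggacbbeafdgfgceead'
  #24 SA[24]=23  'gceead'
  #25 SA[25]=1  'gfdecggcdaggacbbeafdgfgceead'
  #26 SA[26]=21  'gfgceead'
  #27 SA[27]=11  'ggacbbeafdgfgceead'
  #28 SA[28]=6  'ggcdaggacbbeafdgfgceead'

SA = [13, 27, 18, 10, 15, 16, 0, 14, 8, 24, 5, 28, 9, 3, 20, 26, 17, 4, 25, 2, 19, 22, 12, 7, 23, 1, 21, 11, 6]
rank  pair      lcp
   1  s[13:],s[27:]  1  'a'
   2  s[27:],s[18:]  1  'a'
   3  s[18:],s[10:]  1  'a'
   4  s[10:],s[15:]  0  ''
   5  s[15:],s[16:]  1  'b'
   6  s[16:],s[0:]  1  'b'
   7  s[0:],s[14:]  0  ''
   8  s[14:],s[8:]  1  'c'
   9  s[8:],s[24:]  1  'c'
  10  s[24:],s[5:]  1  'c'
  11  s[5:],s[28:]  0  ''
  12  s[28:],s[9:]  1  'd'
  13  s[9:],s[3:]  1  'd'
  14  s[3:],s[20:]  1  'd'
  15  s[20:],s[26:]  0  ''
  16  s[26:],s[17:]  2  'ea'
  17  s[17:],s[4:]  1  'e'
  18  s[4:],s[25:]  1  'e'
  19  s[25:],s[2:]  0  ''
  20  s[2:],s[19:]  2  'fd'
  21  s[19:],s[22:]  1  'f'
  22  s[22:],s[12:]  0  ''
  23  s[12:],s[7:]  1  'g'
  24  s[7:],s[23:]  2  'gc'
  25  s[23:],s[1:]  1  'g'
  26  s[1:],s[21:]  2  'gf'
  27  s[21:],s[11:]  1  'g'
  28  s[11:],s[6:]  2  'gg'

n(n+1)/2 = 29·30/2 = 435
Σ LCP = 0 + 1 + 1 + 1 + 0 + 1 + 1 + 0 + 1 + 1 + 1 + 0 + 1 + 1 + 1 + 0 + 2 + 1 + 1 + 0 + 2 + 1 + 0 + 1 + 2 + 1 + 2 + 1 + 2 = 27
distinct = 435 − 27 = 408

408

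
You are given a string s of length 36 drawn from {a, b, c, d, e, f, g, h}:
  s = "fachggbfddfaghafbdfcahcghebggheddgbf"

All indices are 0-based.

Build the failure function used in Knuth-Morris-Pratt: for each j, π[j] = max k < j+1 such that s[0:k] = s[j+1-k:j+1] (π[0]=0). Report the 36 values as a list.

π[0] = 0
j=1 s[j]='a': π[1]=0 (border '')
j=2 s[j]='c': π[2]=0 (border '')
j=3 s[j]='h': π[3]=0 (border '')
j=4 s[j]='g': π[4]=0 (border '')
j=5 s[j]='g': π[5]=0 (border '')
j=6 s[j]='b': π[6]=0 (border '')
j=7 s[j]='f': π[7]=1 (border 'f')
j=8 s[j]='d': k: 1→0; π[8]=0 (border '')
j=9 s[j]='d': π[9]=0 (border '')
j=10 s[j]='f': π[10]=1 (border 'f')
j=11 s[j]='a': π[11]=2 (border 'fa')
j=12 s[j]='g': k: 2→0; π[12]=0 (border '')
j=13 s[j]='h': π[13]=0 (border '')
j=14 s[j]='a': π[14]=0 (border '')
j=15 s[j]='f': π[15]=1 (border 'f')
j=16 s[j]='b': k: 1→0; π[16]=0 (border '')
j=17 s[j]='d': π[17]=0 (border '')
j=18 s[j]='f': π[18]=1 (border 'f')
j=19 s[j]='c': k: 1→0; π[19]=0 (border '')
j=20 s[j]='a': π[20]=0 (border '')
j=21 s[j]='h': π[21]=0 (border '')
j=22 s[j]='c': π[22]=0 (border '')
j=23 s[j]='g': π[23]=0 (border '')
j=24 s[j]='h': π[24]=0 (border '')
j=25 s[j]='e': π[25]=0 (border '')
j=26 s[j]='b': π[26]=0 (border '')
j=27 s[j]='g': π[27]=0 (border '')
j=28 s[j]='g': π[28]=0 (border '')
j=29 s[j]='h': π[29]=0 (border '')
j=30 s[j]='e': π[30]=0 (border '')
j=31 s[j]='d': π[31]=0 (border '')
j=32 s[j]='d': π[32]=0 (border '')
j=33 s[j]='g': π[33]=0 (border '')
j=34 s[j]='b': π[34]=0 (border '')
j=35 s[j]='f': π[35]=1 (border 'f')

[0, 0, 0, 0, 0, 0, 0, 1, 0, 0, 1, 2, 0, 0, 0, 1, 0, 0, 1, 0, 0, 0, 0, 0, 0, 0, 0, 0, 0, 0, 0, 0, 0, 0, 0, 1]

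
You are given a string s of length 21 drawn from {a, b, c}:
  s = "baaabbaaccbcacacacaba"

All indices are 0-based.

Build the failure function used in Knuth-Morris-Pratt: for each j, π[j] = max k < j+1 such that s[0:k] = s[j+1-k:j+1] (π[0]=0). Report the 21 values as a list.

[0, 0, 0, 0, 1, 1, 2, 3, 0, 0, 1, 0, 0, 0, 0, 0, 0, 0, 0, 1, 2]

π[0] = 0
j=1 s[j]='a': π[1]=0 (border '')
j=2 s[j]='a': π[2]=0 (border '')
j=3 s[j]='a': π[3]=0 (border '')
j=4 s[j]='b': π[4]=1 (border 'b')
j=5 s[j]='b': k: 1→0; π[5]=1 (border 'b')
j=6 s[j]='a': π[6]=2 (border 'ba')
j=7 s[j]='a': π[7]=3 (border 'baa')
j=8 s[j]='c': k: 3→0; π[8]=0 (border '')
j=9 s[j]='c': π[9]=0 (border '')
j=10 s[j]='b': π[10]=1 (border 'b')
j=11 s[j]='c': k: 1→0; π[11]=0 (border '')
j=12 s[j]='a': π[12]=0 (border '')
j=13 s[j]='c': π[13]=0 (border '')
j=14 s[j]='a': π[14]=0 (border '')
j=15 s[j]='c': π[15]=0 (border '')
j=16 s[j]='a': π[16]=0 (border '')
j=17 s[j]='c': π[17]=0 (border '')
j=18 s[j]='a': π[18]=0 (border '')
j=19 s[j]='b': π[19]=1 (border 'b')
j=20 s[j]='a': π[20]=2 (border 'ba')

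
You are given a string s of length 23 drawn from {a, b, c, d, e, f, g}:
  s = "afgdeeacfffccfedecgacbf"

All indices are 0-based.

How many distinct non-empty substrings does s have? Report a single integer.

256

rank→(start, suffix):
  0 → (19, 'acbf')
  1 → (6, 'acfffccfedecgacbf')
  2 → (0, 'afgdeeacfffccfedecgacbf')
  3 → (21, 'bf')
  4 → (20, 'cbf')
  5 → (11, 'ccfedecgacbf')
  6 → (12, 'cfedecgacbf')
  7 → (7, 'cfffccfedecgacbf')
  8 → (17, 'cgacbf')
  9 → (15, 'decgacbf')
  10 → (3, 'deeacfffccfedecgacbf')
  11 → (5, 'eacfffccfedecgacbf')
  12 → (16, 'ecgacbf')
  13 → (14, 'edecgacbf')
  14 → (4, 'eeacfffccfedecgacbf')
  15 → (22, 'f')
  16 → (10, 'fccfedecgacbf')
  17 → (13, 'fedecgacbf')
  18 → (9, 'ffccfedecgacbf')
  19 → (8, 'fffccfedecgacbf')
  20 → (1, 'fgdeeacfffccfedecgacbf')
  21 → (18, 'gacbf')
  22 → (2, 'gdeeacfffccfedecgacbf')

SA = [19, 6, 0, 21, 20, 11, 12, 7, 17, 15, 3, 5, 16, 14, 4, 22, 10, 13, 9, 8, 1, 18, 2]
i: (SA[i-1],SA[i]) lcp shared
  1: (19,6) 2 'ac'
  2: (6,0) 1 'a'
  3: (0,21) 0 ''
  4: (21,20) 0 ''
  5: (20,11) 1 'c'
  6: (11,12) 1 'c'
  7: (12,7) 2 'cf'
  8: (7,17) 1 'c'
  9: (17,15) 0 ''
  10: (15,3) 2 'de'
  11: (3,5) 0 ''
  12: (5,16) 1 'e'
  13: (16,14) 1 'e'
  14: (14,4) 1 'e'
  15: (4,22) 0 ''
  16: (22,10) 1 'f'
  17: (10,13) 1 'f'
  18: (13,9) 1 'f'
  19: (9,8) 2 'ff'
  20: (8,1) 1 'f'
  21: (1,18) 0 ''
  22: (18,2) 1 'g'

n(n+1)/2 = 23·24/2 = 276
Σ LCP = 0 + 2 + 1 + 0 + 0 + 1 + 1 + 2 + 1 + 0 + 2 + 0 + 1 + 1 + 1 + 0 + 1 + 1 + 1 + 2 + 1 + 0 + 1 = 20
distinct = 276 − 20 = 256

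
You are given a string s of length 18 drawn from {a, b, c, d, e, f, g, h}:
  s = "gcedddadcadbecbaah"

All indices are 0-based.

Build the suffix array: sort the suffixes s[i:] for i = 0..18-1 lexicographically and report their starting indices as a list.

[15, 9, 6, 16, 14, 11, 8, 13, 1, 5, 10, 7, 4, 3, 12, 2, 0, 17]

rank→(start, suffix):
  0 → (15, 'aah')
  1 → (9, 'adbecbaah')
  2 → (6, 'adcadbecbaah')
  3 → (16, 'ah')
  4 → (14, 'baah')
  5 → (11, 'becbaah')
  6 → (8, 'cadbecbaah')
  7 → (13, 'cbaah')
  8 → (1, 'cedddadcadbecbaah')
  9 → (5, 'dadcadbecbaah')
  10 → (10, 'dbecbaah')
  11 → (7, 'dcadbecbaah')
  12 → (4, 'ddadcadbecbaah')
  13 → (3, 'dddadcadbecbaah')
  14 → (12, 'ecbaah')
  15 → (2, 'edddadcadbecbaah')
  16 → (0, 'gcedddadcadbecbaah')
  17 → (17, 'h')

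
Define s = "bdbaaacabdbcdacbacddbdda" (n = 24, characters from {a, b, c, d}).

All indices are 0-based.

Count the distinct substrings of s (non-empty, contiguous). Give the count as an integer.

268

rank | idx | suffix
   0 |  23 | a
   1 |   3 | aaacabdbcdacbacddbdda
   2 |   4 | aacabdbcdacbacddbdda
   3 |   7 | abdbcdacbacddbdda
   4 |   5 | acabdbcdacbacddbdda
   5 |  13 | acbacddbdda
   6 |  16 | acddbdda
   7 |   2 | baaacabdbcdacbacddbdda
   8 |  15 | bacddbdda
   9 |  10 | bcdacbacddbdda
  10 |   0 | bdbaaacabdbcdacbacddbdda
  11 |   8 | bdbcdacbacddbdda
  12 |  20 | bdda
  13 |   6 | cabdbcdacbacddbdda
  14 |  14 | cbacddbdda
  15 |  11 | cdacbacddbdda
  16 |  17 | cddbdda
  17 |  22 | da
  18 |  12 | dacbacddbdda
  19 |   1 | dbaaacabdbcdacbacddbdda
  20 |   9 | dbcdacbacddbdda
  21 |  19 | dbdda
  22 |  21 | dda
  23 |  18 | ddbdda

SA = [23, 3, 4, 7, 5, 13, 16, 2, 15, 10, 0, 8, 20, 6, 14, 11, 17, 22, 12, 1, 9, 19, 21, 18]
i: (SA[i-1],SA[i]) lcp shared
  1: (23,3) 1 'a'
  2: (3,4) 2 'aa'
  3: (4,7) 1 'a'
  4: (7,5) 1 'a'
  5: (5,13) 2 'ac'
  6: (13,16) 2 'ac'
  7: (16,2) 0 ''
  8: (2,15) 2 'ba'
  9: (15,10) 1 'b'
  10: (10,0) 1 'b'
  11: (0,8) 3 'bdb'
  12: (8,20) 2 'bd'
  13: (20,6) 0 ''
  14: (6,14) 1 'c'
  15: (14,11) 1 'c'
  16: (11,17) 2 'cd'
  17: (17,22) 0 ''
  18: (22,12) 2 'da'
  19: (12,1) 1 'd'
  20: (1,9) 2 'db'
  21: (9,19) 2 'db'
  22: (19,21) 1 'd'
  23: (21,18) 2 'dd'

n(n+1)/2 = 24·25/2 = 300
Σ LCP = 0 + 1 + 2 + 1 + 1 + 2 + 2 + 0 + 2 + 1 + 1 + 3 + 2 + 0 + 1 + 1 + 2 + 0 + 2 + 1 + 2 + 2 + 1 + 2 = 32
distinct = 300 − 32 = 268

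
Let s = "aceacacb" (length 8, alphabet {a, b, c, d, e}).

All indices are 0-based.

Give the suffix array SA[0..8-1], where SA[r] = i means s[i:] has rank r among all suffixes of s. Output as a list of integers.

[3, 5, 0, 7, 4, 6, 1, 2]

rank | idx | suffix
   0 |   3 | acacb
   1 |   5 | acb
   2 |   0 | aceacacb
   3 |   7 | b
   4 |   4 | cacb
   5 |   6 | cb
   6 |   1 | ceacacb
   7 |   2 | eacacb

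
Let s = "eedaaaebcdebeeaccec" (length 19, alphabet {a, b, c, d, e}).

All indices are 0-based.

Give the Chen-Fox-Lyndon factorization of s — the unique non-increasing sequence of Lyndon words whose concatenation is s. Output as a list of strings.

emit factor 1: 'e' (i=0, period=1)
emit factor 2: 'e' (i=1, period=1)
emit factor 3: 'd' (i=2, period=1)
emit factor 4: 'aaaebcdebeeaccec' (i=3, period=16)

["e", "e", "d", "aaaebcdebeeaccec"]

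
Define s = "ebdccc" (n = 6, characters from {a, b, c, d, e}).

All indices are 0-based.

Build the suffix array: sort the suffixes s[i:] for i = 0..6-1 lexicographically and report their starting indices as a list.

rank | idx | suffix
   0 |   1 | bdccc
   1 |   5 | c
   2 |   4 | cc
   3 |   3 | ccc
   4 |   2 | dccc
   5 |   0 | ebdccc

[1, 5, 4, 3, 2, 0]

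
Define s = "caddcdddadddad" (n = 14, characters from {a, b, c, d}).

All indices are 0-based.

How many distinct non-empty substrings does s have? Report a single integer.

80

rank→(start, suffix):
  0 → (12, 'ad')
  1 → (1, 'addcdddadddad')
  2 → (8, 'adddad')
  3 → (0, 'caddcdddadddad')
  4 → (4, 'cdddadddad')
  5 → (13, 'd')
  6 → (11, 'dad')
  7 → (7, 'dadddad')
  8 → (3, 'dcdddadddad')
  9 → (10, 'ddad')
  10 → (6, 'ddadddad')
  11 → (2, 'ddcdddadddad')
  12 → (9, 'dddad')
  13 → (5, 'dddadddad')

SA = [12, 1, 8, 0, 4, 13, 11, 7, 3, 10, 6, 2, 9, 5]
i: (SA[i-1],SA[i]) lcp shared
  1: (12,1) 2 'ad'
  2: (1,8) 3 'add'
  3: (8,0) 0 ''
  4: (0,4) 1 'c'
  5: (4,13) 0 ''
  6: (13,11) 1 'd'
  7: (11,7) 3 'dad'
  8: (7,3) 1 'd'
  9: (3,10) 1 'd'
  10: (10,6) 4 'ddad'
  11: (6,2) 2 'dd'
  12: (2,9) 2 'dd'
  13: (9,5) 5 'dddad'

n(n+1)/2 = 14·15/2 = 105
Σ LCP = 0 + 2 + 3 + 0 + 1 + 0 + 1 + 3 + 1 + 1 + 4 + 2 + 2 + 5 = 25
distinct = 105 − 25 = 80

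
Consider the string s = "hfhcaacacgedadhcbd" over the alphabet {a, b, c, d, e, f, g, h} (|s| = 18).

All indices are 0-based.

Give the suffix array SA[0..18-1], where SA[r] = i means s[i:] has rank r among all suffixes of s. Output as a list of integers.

sorted suffixes:
  #0 SA[0]=4  'aacacgedadhcbd'
  #1 SA[1]=5  'acacgedadhcbd'
  #2 SA[2]=7  'acgedadhcbd'
  #3 SA[3]=12  'adhcbd'
  #4 SA[4]=16  'bd'
  #5 SA[5]=3  'caacacgedadhcbd'
  #6 SA[6]=6  'cacgedadhcbd'
  #7 SA[7]=15  'cbd'
  #8 SA[8]=8  'cgedadhcbd'
  #9 SA[9]=17  'd'
  #10 SA[10]=11  'dadhcbd'
  #11 SA[11]=13  'dhcbd'
  #12 SA[12]=10  'edadhcbd'
  #13 SA[13]=1  'fhcaacacgedadhcbd'
  #14 SA[14]=9  'gedadhcbd'
  #15 SA[15]=2  'hcaacacgedadhcbd'
  #16 SA[16]=14  'hcbd'
  #17 SA[17]=0  'hfhcaacacgedadhcbd'

[4, 5, 7, 12, 16, 3, 6, 15, 8, 17, 11, 13, 10, 1, 9, 2, 14, 0]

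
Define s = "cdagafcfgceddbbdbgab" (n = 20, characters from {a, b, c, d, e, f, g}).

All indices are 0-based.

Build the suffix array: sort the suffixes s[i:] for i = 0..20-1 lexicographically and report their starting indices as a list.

rank→(start, suffix):
  0 → (18, 'ab')
  1 → (4, 'afcfgceddbbdbgab')
  2 → (2, 'agafcfgceddbbdbgab')
  3 → (19, 'b')
  4 → (13, 'bbdbgab')
  5 → (14, 'bdbgab')
  6 → (16, 'bgab')
  7 → (0, 'cdagafcfgceddbbdbgab')
  8 → (9, 'ceddbbdbgab')
  9 → (6, 'cfgceddbbdbgab')
  10 → (1, 'dagafcfgceddbbdbgab')
  11 → (12, 'dbbdbgab')
  12 → (15, 'dbgab')
  13 → (11, 'ddbbdbgab')
  14 → (10, 'eddbbdbgab')
  15 → (5, 'fcfgceddbbdbgab')
  16 → (7, 'fgceddbbdbgab')
  17 → (17, 'gab')
  18 → (3, 'gafcfgceddbbdbgab')
  19 → (8, 'gceddbbdbgab')

[18, 4, 2, 19, 13, 14, 16, 0, 9, 6, 1, 12, 15, 11, 10, 5, 7, 17, 3, 8]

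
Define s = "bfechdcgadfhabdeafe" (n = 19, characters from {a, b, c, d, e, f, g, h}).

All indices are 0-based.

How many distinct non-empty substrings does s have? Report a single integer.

rank→(start, suffix):
  0 → (12, 'abdeafe')
  1 → (8, 'adfhabdeafe')
  2 → (16, 'afe')
  3 → (13, 'bdeafe')
  4 → (0, 'bfechdcgadfhabdeafe')
  5 → (6, 'cgadfhabdeafe')
  6 → (3, 'chdcgadfhabdeafe')
  7 → (5, 'dcgadfhabdeafe')
  8 → (14, 'deafe')
  9 → (9, 'dfhabdeafe')
  10 → (18, 'e')
  11 → (15, 'eafe')
  12 → (2, 'echdcgadfhabdeafe')
  13 → (17, 'fe')
  14 → (1, 'fechdcgadfhabdeafe')
  15 → (10, 'fhabdeafe')
  16 → (7, 'gadfhabdeafe')
  17 → (11, 'habdeafe')
  18 → (4, 'hdcgadfhabdeafe')

SA = [12, 8, 16, 13, 0, 6, 3, 5, 14, 9, 18, 15, 2, 17, 1, 10, 7, 11, 4]
rank  pair      lcp
   1  s[12:],s[8:]  1  'a'
   2  s[8:],s[16:]  1  'a'
   3  s[16:],s[13:]  0  ''
   4  s[13:],s[0:]  1  'b'
   5  s[0:],s[6:]  0  ''
   6  s[6:],s[3:]  1  'c'
   7  s[3:],s[5:]  0  ''
   8  s[5:],s[14:]  1  'd'
   9  s[14:],s[9:]  1  'd'
  10  s[9:],s[18:]  0  ''
  11  s[18:],s[15:]  1  'e'
  12  s[15:],s[2:]  1  'e'
  13  s[2:],s[17:]  0  ''
  14  s[17:],s[1:]  2  'fe'
  15  s[1:],s[10:]  1  'f'
  16  s[10:],s[7:]  0  ''
  17  s[7:],s[11:]  0  ''
  18  s[11:],s[4:]  1  'h'

n(n+1)/2 = 19·20/2 = 190
Σ LCP = 0 + 1 + 1 + 0 + 1 + 0 + 1 + 0 + 1 + 1 + 0 + 1 + 1 + 0 + 2 + 1 + 0 + 0 + 1 = 12
distinct = 190 − 12 = 178

178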